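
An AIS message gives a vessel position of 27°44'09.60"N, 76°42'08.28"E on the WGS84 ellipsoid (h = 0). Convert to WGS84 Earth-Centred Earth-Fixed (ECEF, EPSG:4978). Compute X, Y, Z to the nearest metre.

X 1299421 m, Y 5497924 m, Z 2950642 m

WGS84: a = 6378137 m, e² = 0.006694380; N(φ) = a/√(1−e²sin²φ) = 6382766.097 m.
X = (N+h)·cosφ·cosλ = 1299421.157 m; Y = (N+h)·cosφ·sinλ = 5497924.117 m; Z = (N(1−e²)+h)·sinφ = 2950642.411 m.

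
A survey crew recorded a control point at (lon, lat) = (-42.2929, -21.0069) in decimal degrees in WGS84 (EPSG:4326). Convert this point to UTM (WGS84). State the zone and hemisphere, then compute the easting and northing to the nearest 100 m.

Zone 23S: E 781400 m, N 7674700 m

Longitude -42.2929° lies in the 6° band [-48°, -42°), giving zone 23; latitude is south of the equator, so 23S.
Zone 23 central meridian λ₀ = 6×23 − 183 = -45°; Δλ = +2.7071°.
Transverse Mercator on WGS84 with k₀ = 0.9996 gives E = 781411.085 m, N = 7674704.299 m.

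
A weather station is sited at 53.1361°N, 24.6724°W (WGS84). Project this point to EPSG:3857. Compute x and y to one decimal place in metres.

x -2746519.0 m, y 7008212.5 m

Web Mercator is spherical with R = a = 6378137 m.
x = R·λ = 6378137 × -0.430614614 = -2746519.005 m.
y = R·ln tan(π/4 + φ/2) = 6378137 × 1.098786765 = 7008212.523 m.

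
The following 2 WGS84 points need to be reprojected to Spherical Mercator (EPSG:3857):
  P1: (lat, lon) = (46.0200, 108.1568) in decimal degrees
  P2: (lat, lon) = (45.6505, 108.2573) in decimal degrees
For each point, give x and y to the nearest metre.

P1: x 12039960 m, y 5783555 m; P2: x 12051148 m, y 5724517 m

Web Mercator: x = R·λ, y = R·ln tan(π/4+φ/2), R = 6378137 m.
P1 (46.0200°, 108.1568°) → (12039959.902, 5783554.814) m.
P2 (45.6505°, 108.2573°) → (12051147.511, 5724517.405) m.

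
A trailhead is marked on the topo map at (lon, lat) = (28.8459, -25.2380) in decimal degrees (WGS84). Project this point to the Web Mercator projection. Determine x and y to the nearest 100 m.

x 3211100 m, y -2905000 m

Web Mercator is spherical with R = a = 6378137 m.
x = R·λ = 6378137 × 0.503455931 = 3211110.899 m.
y = R·ln tan(π/4 + φ/2) = 6378137 × -0.455463091 = -2905005.995 m.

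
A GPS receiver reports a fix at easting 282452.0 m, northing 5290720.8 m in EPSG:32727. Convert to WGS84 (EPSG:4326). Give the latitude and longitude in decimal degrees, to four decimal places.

lat -42.5053°, lon -23.6478°

Zone 27S: λ₀ = -21°, k₀ = 0.9996, false easting 500000 m, false northing 10000000 m.
Meridian distance M = (N − FN)/k₀ = -4711163.7 m.
Inverse transverse Mercator on WGS84 gives φ = -42.50529978°, λ = -23.64780029°.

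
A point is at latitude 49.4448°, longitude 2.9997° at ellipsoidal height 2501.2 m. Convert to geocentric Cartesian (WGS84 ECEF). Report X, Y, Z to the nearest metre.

WGS84: a = 6378137 m, e² = 0.006694380; N(φ) = a/√(1−e²sin²φ) = 6390496.782 m.
X = (N+h)·cosφ·cosλ = 4150906.252 m; Y = (N+h)·cosφ·sinλ = 217517.985 m; Z = (N(1−e²)+h)·sinφ = 4824767.798 m.

X 4150906 m, Y 217518 m, Z 4824768 m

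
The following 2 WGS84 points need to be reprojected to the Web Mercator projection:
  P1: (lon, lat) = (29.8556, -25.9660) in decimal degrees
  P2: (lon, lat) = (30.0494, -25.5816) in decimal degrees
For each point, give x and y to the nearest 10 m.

P1: x 3323510 m, y -2994870 m; P2: x 3345080 m, y -2947350 m

Web Mercator: x = R·λ, y = R·ln tan(π/4+φ/2), R = 6378137 m.
P1 (-25.9660°, 29.8556°) → (3323510.189, -2994870.507) m.
P2 (-25.5816°, 30.0494°) → (3345083.907, -2947351.918) m.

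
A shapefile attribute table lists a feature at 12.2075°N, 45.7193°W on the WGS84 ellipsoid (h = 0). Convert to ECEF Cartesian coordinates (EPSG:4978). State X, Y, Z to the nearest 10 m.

X 4353010 m, Y -4463700 m, Z 1339850 m

WGS84: a = 6378137 m, e² = 0.006694380; N(φ) = a/√(1−e²sin²φ) = 6379091.769 m.
X = (N+h)·cosφ·cosλ = 4353010.619 m; Y = (N+h)·cosφ·sinλ = -4463702.807 m; Z = (N(1−e²)+h)·sinφ = 1339846.530 m.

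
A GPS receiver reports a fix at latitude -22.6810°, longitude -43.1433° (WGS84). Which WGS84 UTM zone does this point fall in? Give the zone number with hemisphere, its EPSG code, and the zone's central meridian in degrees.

UTM zone = ⌊(λ + 180)/6⌋ + 1; -43.1433° ∈ [-48°, -42°) → zone 23.
Hemisphere: S (φ < 0).
Central meridian λ₀ = 6×23 − 183 = -45°.
EPSG code: 32723.

Zone 23S (EPSG:32723), central meridian -45°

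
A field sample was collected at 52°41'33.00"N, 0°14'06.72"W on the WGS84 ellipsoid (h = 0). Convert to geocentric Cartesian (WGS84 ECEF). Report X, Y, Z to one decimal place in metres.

X 3873920.7 m, Y -15902.6 m, Z 5049876.4 m

WGS84: a = 6378137 m, e² = 0.006694380; N(φ) = a/√(1−e²sin²φ) = 6391686.435 m.
X = (N+h)·cosφ·cosλ = 3873920.713 m; Y = (N+h)·cosφ·sinλ = -15902.590 m; Z = (N(1−e²)+h)·sinφ = 5049876.376 m.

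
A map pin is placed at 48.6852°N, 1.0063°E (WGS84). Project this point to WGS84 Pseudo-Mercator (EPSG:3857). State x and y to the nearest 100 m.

x 112000 m, y 6221600 m

Web Mercator is spherical with R = a = 6378137 m.
x = R·λ = 6378137 × 0.017563248 = 112020.804 m.
y = R·ln tan(π/4 + φ/2) = 6378137 × 0.975459488 = 6221614.250 m.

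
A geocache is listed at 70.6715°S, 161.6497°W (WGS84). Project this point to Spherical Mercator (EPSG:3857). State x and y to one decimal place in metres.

Web Mercator is spherical with R = a = 6378137 m.
x = R·λ = 6378137 × -2.821319500 = -17994762.291 m.
y = R·ln tan(π/4 + φ/2) = 6378137 × -1.770246466 = -11290874.483 m.

x -17994762.3 m, y -11290874.5 m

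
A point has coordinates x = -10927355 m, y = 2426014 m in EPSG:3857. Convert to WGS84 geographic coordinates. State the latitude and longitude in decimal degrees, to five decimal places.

R = 6378137 m. λ = x/R = -98.16210011°.
φ = 2·arctan(exp(y/R)) − 90° = 2·arctan(1.46282) − 90° = 21.28600094°.

lat 21.28600°, lon -98.16210°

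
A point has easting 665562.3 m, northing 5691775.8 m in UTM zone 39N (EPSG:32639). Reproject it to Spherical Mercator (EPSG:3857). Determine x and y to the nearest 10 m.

x 5941980 m, y 6683990 m

Unproject from UTM 39N (λ₀ = 51°) → φ = 51.35309971°, λ = 53.37770005°.
Web Mercator (R = 6378137 m): x = 5941978.389 m, y = 6683992.254 m.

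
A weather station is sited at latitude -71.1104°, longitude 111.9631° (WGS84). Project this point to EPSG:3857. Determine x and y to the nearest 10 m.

x 12463680 m, y -11440130 m

Web Mercator is spherical with R = a = 6378137 m.
x = R·λ = 6378137 × 1.954124736 = 12463675.280 m.
y = R·ln tan(π/4 + φ/2) = 6378137 × -1.793647045 = -11440126.582 m.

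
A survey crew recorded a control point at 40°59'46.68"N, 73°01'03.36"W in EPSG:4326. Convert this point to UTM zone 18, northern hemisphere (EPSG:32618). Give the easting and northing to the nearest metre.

Zone 18 central meridian λ₀ = 6×18 − 183 = -75°; Δλ = +1.9824°.
Transverse Mercator on WGS84 with k₀ = 0.9996 gives E = 666736.900 m, N = 4540238.995 m.

E 666737 m, N 4540239 m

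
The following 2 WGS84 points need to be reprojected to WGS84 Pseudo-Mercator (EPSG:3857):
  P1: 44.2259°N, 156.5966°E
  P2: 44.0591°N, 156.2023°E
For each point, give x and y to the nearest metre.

Web Mercator: x = R·λ, y = R·ln tan(π/4+φ/2), R = 6378137 m.
P1 (44.2259°, 156.5966°) → (17432253.772, 5500467.540) m.
P2 (44.0591°, 156.2023°) → (17388360.497, 5474592.604) m.

P1: x 17432254 m, y 5500468 m; P2: x 17388360 m, y 5474593 m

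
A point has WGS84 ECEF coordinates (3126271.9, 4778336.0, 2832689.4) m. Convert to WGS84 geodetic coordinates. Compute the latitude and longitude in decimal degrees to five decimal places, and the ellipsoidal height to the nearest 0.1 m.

lat 26.53850°, lon 56.80490°, h 285.7 m

λ = atan2(Y, X) = 56.80489962°; p = √(X²+Y²) = 5710172.6 m.
Bowring's method on WGS84 (a = 6378137 m, b = 6356752.314 m) gives φ = 26.53850032°, h = 285.714 m.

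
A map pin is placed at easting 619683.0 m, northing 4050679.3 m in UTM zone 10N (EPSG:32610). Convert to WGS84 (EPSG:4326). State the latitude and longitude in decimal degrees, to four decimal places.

lat 36.5941°, lon -121.6620°

Zone 10N: λ₀ = -123°, k₀ = 0.9996, false easting 500000 m.
Meridian distance M = (N − FN)/k₀ = 4052300.2 m.
Inverse transverse Mercator on WGS84 gives φ = 36.59410026°, λ = -121.66199964°.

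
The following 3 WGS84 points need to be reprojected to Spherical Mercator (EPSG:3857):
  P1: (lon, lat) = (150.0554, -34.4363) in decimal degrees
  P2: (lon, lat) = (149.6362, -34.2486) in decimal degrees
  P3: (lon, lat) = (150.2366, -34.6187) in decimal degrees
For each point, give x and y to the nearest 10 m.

Web Mercator: x = R·λ, y = R·ln tan(π/4+φ/2), R = 6378137 m.
P1 (-34.4363°, 150.0554°) → (16704090.719, -4087537.997) m.
P2 (-34.2486°, 149.6362°) → (16657425.588, -4062231.979) m.
P3 (-34.6187°, 150.2366°) → (16724261.811, -4112183.973) m.

P1: x 16704090 m, y -4087540 m; P2: x 16657430 m, y -4062230 m; P3: x 16724260 m, y -4112180 m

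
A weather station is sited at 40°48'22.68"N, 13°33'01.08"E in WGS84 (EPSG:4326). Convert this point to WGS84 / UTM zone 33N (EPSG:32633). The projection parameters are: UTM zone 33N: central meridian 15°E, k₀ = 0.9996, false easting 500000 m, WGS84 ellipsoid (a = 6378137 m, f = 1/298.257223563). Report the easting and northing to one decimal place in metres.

E 377719.8 m, N 4518266.0 m

Zone 33 central meridian λ₀ = 6×33 − 183 = 15°; Δλ = -1.4497°.
Transverse Mercator on WGS84 with k₀ = 0.9996 gives E = 377719.846 m, N = 4518265.953 m.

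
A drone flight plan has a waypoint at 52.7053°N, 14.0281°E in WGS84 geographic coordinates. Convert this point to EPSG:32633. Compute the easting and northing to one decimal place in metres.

E 434333.0 m, N 5839931.5 m

Zone 33 central meridian λ₀ = 6×33 − 183 = 15°; Δλ = -0.9719°.
Transverse Mercator on WGS84 with k₀ = 0.9996 gives E = 434333.023 m, N = 5839931.489 m.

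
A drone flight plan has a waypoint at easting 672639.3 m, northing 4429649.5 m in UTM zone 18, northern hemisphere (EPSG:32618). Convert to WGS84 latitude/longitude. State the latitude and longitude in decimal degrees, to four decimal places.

lat 39.9994°, lon -72.9776°

Zone 18N: λ₀ = -75°, k₀ = 0.9996, false easting 500000 m.
Meridian distance M = (N − FN)/k₀ = 4431422.1 m.
Inverse transverse Mercator on WGS84 gives φ = 39.99939967°, λ = -72.97759966°.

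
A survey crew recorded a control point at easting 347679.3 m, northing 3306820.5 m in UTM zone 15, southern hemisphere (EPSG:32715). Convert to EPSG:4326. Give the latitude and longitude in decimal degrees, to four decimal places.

lat -60.3464°, lon -95.7603°

Zone 15S: λ₀ = -93°, k₀ = 0.9996, false easting 500000 m, false northing 10000000 m.
Meridian distance M = (N − FN)/k₀ = -6695857.8 m.
Inverse transverse Mercator on WGS84 gives φ = -60.34640003°, λ = -95.76030038°.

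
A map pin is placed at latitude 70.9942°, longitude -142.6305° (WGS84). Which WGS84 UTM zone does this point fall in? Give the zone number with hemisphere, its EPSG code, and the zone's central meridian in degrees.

Zone 7N (EPSG:32607), central meridian -141°

UTM zone = ⌊(λ + 180)/6⌋ + 1; -142.6305° ∈ [-144°, -138°) → zone 7.
Hemisphere: N (φ ≥ 0).
Central meridian λ₀ = 6×7 − 183 = -141°.
EPSG code: 32607.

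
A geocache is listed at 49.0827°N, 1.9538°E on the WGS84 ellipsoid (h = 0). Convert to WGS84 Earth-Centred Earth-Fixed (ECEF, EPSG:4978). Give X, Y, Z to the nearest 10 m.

X 4183060 m, Y 142700 m, Z 4796590 m

WGS84: a = 6378137 m, e² = 0.006694380; N(φ) = a/√(1−e²sin²φ) = 6390362.580 m.
X = (N+h)·cosφ·cosλ = 4183056.175 m; Y = (N+h)·cosφ·sinλ = 142698.547 m; Z = (N(1−e²)+h)·sinφ = 4796587.584 m.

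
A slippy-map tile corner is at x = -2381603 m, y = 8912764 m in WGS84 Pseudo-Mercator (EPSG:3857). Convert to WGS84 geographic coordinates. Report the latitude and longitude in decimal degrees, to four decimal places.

lat 62.2253°, lon -21.3943°

R = 6378137 m. λ = x/R = -21.39430376°.
φ = 2·arctan(exp(y/R)) − 90° = 2·arctan(4.04464) − 90° = 62.22530073°.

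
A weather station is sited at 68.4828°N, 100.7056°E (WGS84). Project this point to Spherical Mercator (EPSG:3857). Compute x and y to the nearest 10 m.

Web Mercator is spherical with R = a = 6378137 m.
x = R·λ = 6378137 × 1.757644295 = 11210496.112 m.
y = R·ln tan(π/4 + φ/2) = 6378137 × 1.660670971 = 10591986.964 m.

x 11210500 m, y 10591990 m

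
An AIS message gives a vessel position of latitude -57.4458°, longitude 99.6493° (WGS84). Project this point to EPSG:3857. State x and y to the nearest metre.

x 11092909 m, y -7851788 m

Web Mercator is spherical with R = a = 6378137 m.
x = R·λ = 6378137 × 1.739208382 = 11092909.334 m.
y = R·ln tan(π/4 + φ/2) = 6378137 × -1.231047170 = -7851787.505 m.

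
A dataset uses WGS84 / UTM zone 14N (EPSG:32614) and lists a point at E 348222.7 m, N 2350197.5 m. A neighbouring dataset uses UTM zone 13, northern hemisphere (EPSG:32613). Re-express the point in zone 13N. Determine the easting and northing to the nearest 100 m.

E 971100 m, N 2356300 m

UTM 14N → geographic: φ = 21.24710040°, λ = -100.46269988°.
UTM 13N (λ₀ = -105°) forward: E = 971141.334 m, N = 2356265.544 m.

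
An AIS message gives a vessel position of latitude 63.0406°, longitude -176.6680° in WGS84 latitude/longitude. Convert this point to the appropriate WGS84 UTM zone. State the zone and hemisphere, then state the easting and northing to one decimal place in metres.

Longitude -176.6680° lies in the 6° band [-180°, -174°), giving zone 1; latitude is north of the equator, so 1N.
Zone 1 central meridian λ₀ = 6×1 − 183 = -177°; Δλ = +0.3320°.
Transverse Mercator on WGS84 with k₀ = 0.9996 gives E = 516793.234 m, N = 6990156.128 m.

Zone 1N: E 516793.2 m, N 6990156.1 m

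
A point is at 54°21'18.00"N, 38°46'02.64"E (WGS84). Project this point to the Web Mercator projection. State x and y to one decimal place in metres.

x 4315567.2 m, y 7237677.8 m

Web Mercator is spherical with R = a = 6378137 m.
x = R·λ = 6378137 × 0.676618772 = 4315567.227 m.
y = R·ln tan(π/4 + φ/2) = 6378137 × 1.134763615 = 7237677.798 m.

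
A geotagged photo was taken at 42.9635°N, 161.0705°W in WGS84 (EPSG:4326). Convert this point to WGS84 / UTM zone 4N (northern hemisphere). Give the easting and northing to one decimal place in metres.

E 331134.4 m, N 4758841.5 m

Zone 4 central meridian λ₀ = 6×4 − 183 = -159°; Δλ = -2.0705°.
Transverse Mercator on WGS84 with k₀ = 0.9996 gives E = 331134.424 m, N = 4758841.476 m.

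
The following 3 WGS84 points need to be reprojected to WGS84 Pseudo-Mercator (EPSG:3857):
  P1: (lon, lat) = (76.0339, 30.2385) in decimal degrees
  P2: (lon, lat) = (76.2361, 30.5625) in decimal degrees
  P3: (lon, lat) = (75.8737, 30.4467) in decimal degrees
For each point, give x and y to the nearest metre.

P1: x 8464055 m, y 3534244 m; P2: x 8486564 m, y 3576061 m; P3: x 8446222 m, y 3561099 m

Web Mercator: x = R·λ, y = R·ln tan(π/4+φ/2), R = 6378137 m.
P1 (30.2385°, 76.0339°) → (8464055.031, 3534243.781) m.
P2 (30.5625°, 76.2361°) → (8486563.832, 3576060.835) m.
P3 (30.4467°, 75.8737°) → (8446221.649, 3561099.166) m.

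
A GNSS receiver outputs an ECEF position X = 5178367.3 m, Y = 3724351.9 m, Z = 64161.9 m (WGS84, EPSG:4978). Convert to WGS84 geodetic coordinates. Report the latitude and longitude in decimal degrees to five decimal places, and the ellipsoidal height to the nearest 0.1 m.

lat 0.58020°, lon 35.72420°, h 768.0 m

λ = atan2(Y, X) = 35.72419982°; p = √(X²+Y²) = 6378580.2 m.
Bowring's method on WGS84 (a = 6378137 m, b = 6356752.314 m) gives φ = 0.58020002°, h = 768.036 m.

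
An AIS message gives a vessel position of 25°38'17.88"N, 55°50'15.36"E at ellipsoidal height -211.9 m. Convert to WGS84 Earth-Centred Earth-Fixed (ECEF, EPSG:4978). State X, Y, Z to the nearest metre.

X 3230870 m, Y 4760799 m, Z 2742899 m

WGS84: a = 6378137 m, e² = 0.006694380; N(φ) = a/√(1−e²sin²φ) = 6382137.676 m.
X = (N+h)·cosφ·cosλ = 3230870.185 m; Y = (N+h)·cosφ·sinλ = 4760798.535 m; Z = (N(1−e²)+h)·sinφ = 2742899.461 m.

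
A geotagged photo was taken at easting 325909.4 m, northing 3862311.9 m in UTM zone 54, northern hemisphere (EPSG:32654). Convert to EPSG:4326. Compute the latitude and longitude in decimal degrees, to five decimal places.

Zone 54N: λ₀ = 141°, k₀ = 0.9996, false easting 500000 m.
Meridian distance M = (N − FN)/k₀ = 3863857.4 m.
Inverse transverse Mercator on WGS84 gives φ = 34.88830000°, λ = 139.09490022°.

lat 34.88830°, lon 139.09490°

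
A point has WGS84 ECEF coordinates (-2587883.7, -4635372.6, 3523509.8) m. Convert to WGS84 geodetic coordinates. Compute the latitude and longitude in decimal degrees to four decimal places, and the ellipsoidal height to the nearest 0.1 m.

lat 33.7500°, lon -119.1742°, h 155.3 m

λ = atan2(Y, X) = -119.17420069°; p = √(X²+Y²) = 5308843.7 m.
Bowring's method on WGS84 (a = 6378137 m, b = 6356752.314 m) gives φ = 33.74999974°, h = 155.257 m.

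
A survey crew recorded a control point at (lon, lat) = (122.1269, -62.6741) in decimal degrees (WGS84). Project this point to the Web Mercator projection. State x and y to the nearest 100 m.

x 13595100 m, y -9020800 m

Web Mercator is spherical with R = a = 6378137 m.
x = R·λ = 6378137 × 2.131516510 = 13595104.320 m.
y = R·ln tan(π/4 + φ/2) = 6378137 × -1.414328638 = -9020781.819 m.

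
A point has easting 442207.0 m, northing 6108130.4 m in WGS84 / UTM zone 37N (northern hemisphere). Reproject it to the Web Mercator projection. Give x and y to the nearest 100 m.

Unproject from UTM 37N (λ₀ = 39°) → φ = 55.11649971°, λ = 38.09389989°.
Web Mercator (R = 6378137 m): x = 4240593.539 m, y = 7384509.239 m.

x 4240600 m, y 7384500 m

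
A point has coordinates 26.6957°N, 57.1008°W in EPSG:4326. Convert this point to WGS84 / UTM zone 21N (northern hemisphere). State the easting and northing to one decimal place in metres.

Zone 21 central meridian λ₀ = 6×21 − 183 = -57°; Δλ = -0.1008°.
Transverse Mercator on WGS84 with k₀ = 0.9996 gives E = 489972.327 m, N = 2952735.907 m.

E 489972.3 m, N 2952735.9 m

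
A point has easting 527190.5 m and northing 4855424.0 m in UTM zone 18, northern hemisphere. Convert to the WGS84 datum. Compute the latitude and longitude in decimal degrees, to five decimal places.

lat 43.85140°, lon -74.66170°

Zone 18N: λ₀ = -75°, k₀ = 0.9996, false easting 500000 m.
Meridian distance M = (N − FN)/k₀ = 4857366.9 m.
Inverse transverse Mercator on WGS84 gives φ = 43.85140006°, λ = -74.66170014°.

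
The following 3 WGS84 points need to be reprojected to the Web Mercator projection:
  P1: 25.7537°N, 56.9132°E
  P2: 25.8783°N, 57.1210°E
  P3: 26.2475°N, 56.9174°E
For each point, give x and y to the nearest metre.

P1: x 6335548 m, y 2968607 m; P2: x 6358681 m, y 2984016 m; P3: x 6336016 m, y 3029767 m

Web Mercator: x = R·λ, y = R·ln tan(π/4+φ/2), R = 6378137 m.
P1 (25.7537°, 56.9132°) → (6335548.443, 2968607.475) m.
P2 (25.8783°, 57.1210°) → (6358680.634, 2984015.668) m.
P3 (26.2475°, 56.9174°) → (6336015.985, 3029767.311) m.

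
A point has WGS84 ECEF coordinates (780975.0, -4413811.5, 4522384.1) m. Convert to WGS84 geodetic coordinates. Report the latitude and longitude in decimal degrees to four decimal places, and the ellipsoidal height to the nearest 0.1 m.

lat 45.4470°, lon -79.9660°, h 63.9 m

λ = atan2(Y, X) = -79.96599976°; p = √(X²+Y²) = 4482371.5 m.
Bowring's method on WGS84 (a = 6378137 m, b = 6356752.314 m) gives φ = 45.44700012°, h = 63.873 m.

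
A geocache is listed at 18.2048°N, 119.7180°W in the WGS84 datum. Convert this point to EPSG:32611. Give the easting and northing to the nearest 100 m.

Zone 11 central meridian λ₀ = 6×11 − 183 = -117°; Δλ = -2.7180°.
Transverse Mercator on WGS84 with k₀ = 0.9996 gives E = 212512.005 m, N = 2014975.530 m.

E 212500 m, N 2015000 m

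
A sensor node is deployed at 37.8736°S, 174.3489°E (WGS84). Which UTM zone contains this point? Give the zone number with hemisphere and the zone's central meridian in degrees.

UTM zone = ⌊(λ + 180)/6⌋ + 1; 174.3489° ∈ [174°, 180°) → zone 60.
Hemisphere: S (φ < 0).
Central meridian λ₀ = 6×60 − 183 = 177°.

Zone 60S, central meridian 177°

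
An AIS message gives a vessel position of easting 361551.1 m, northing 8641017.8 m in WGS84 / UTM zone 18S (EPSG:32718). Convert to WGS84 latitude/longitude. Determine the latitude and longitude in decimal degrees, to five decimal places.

lat -12.29030°, lon -76.27310°

Zone 18S: λ₀ = -75°, k₀ = 0.9996, false easting 500000 m, false northing 10000000 m.
Meridian distance M = (N − FN)/k₀ = -1359526.0 m.
Inverse transverse Mercator on WGS84 gives φ = -12.29029969°, λ = -76.27310026°.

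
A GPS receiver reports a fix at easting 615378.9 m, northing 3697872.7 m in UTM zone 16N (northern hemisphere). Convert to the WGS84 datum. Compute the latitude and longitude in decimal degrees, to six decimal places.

lat 33.414000°, lon -85.759100°

Zone 16N: λ₀ = -87°, k₀ = 0.9996, false easting 500000 m.
Meridian distance M = (N − FN)/k₀ = 3699352.4 m.
Inverse transverse Mercator on WGS84 gives φ = 33.41400040°, λ = -85.75909984°.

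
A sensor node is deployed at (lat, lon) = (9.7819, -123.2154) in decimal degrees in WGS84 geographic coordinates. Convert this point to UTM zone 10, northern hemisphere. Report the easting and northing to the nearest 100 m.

E 476400 m, N 1081300 m

Zone 10 central meridian λ₀ = 6×10 − 183 = -123°; Δλ = -0.2154°.
Transverse Mercator on WGS84 with k₀ = 0.9996 gives E = 476377.503 m, N = 1081306.288 m.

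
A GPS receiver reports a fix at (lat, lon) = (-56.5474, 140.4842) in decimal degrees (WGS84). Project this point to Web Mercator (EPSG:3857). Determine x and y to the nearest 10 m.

x 15638630 m, y -7668170 m

Web Mercator is spherical with R = a = 6378137 m.
x = R·λ = 6378137 × 2.451911837 = 15638629.609 m.
y = R·ln tan(π/4 + φ/2) = 6378137 × -1.202258327 = -7668168.321 m.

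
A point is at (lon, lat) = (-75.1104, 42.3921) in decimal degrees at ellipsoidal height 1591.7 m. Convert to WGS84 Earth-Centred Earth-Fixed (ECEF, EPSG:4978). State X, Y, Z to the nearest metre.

WGS84: a = 6378137 m, e² = 0.006694380; N(φ) = a/√(1−e²sin²φ) = 6387863.239 m.
X = (N+h)·cosφ·cosλ = 1212561.600 m; Y = (N+h)·cosφ·sinλ = -4560472.671 m; Z = (N(1−e²)+h)·sinφ = 4278943.419 m.

X 1212562 m, Y -4560473 m, Z 4278943 m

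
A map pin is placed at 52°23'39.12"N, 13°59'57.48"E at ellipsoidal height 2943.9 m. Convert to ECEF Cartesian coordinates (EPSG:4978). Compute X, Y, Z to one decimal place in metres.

X 3786202.2 m, Y 943957.1 m, Z 5032021.3 m

WGS84: a = 6378137 m, e² = 0.006694380; N(φ) = a/√(1−e²sin²φ) = 6391578.435 m.
X = (N+h)·cosφ·cosλ = 3786202.211 m; Y = (N+h)·cosφ·sinλ = 943957.103 m; Z = (N(1−e²)+h)·sinφ = 5032021.267 m.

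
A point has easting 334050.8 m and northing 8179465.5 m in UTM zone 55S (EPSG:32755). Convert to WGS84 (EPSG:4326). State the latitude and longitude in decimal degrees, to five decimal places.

Zone 55S: λ₀ = 147°, k₀ = 0.9996, false easting 500000 m, false northing 10000000 m.
Meridian distance M = (N − FN)/k₀ = -1821263.0 m.
Inverse transverse Mercator on WGS84 gives φ = -16.46069957°, λ = 145.44549962°.

lat -16.46070°, lon 145.44550°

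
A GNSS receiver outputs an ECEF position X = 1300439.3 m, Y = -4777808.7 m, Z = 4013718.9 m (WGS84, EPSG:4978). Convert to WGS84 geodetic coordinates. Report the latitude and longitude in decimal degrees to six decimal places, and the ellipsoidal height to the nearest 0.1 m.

λ = atan2(Y, X) = -74.77389980°; p = √(X²+Y²) = 4951625.8 m.
Bowring's method on WGS84 (a = 6378137 m, b = 6356752.314 m) gives φ = 39.21599987°, h = 4420.089 m.

lat 39.216000°, lon -74.773900°, h 4420.1 m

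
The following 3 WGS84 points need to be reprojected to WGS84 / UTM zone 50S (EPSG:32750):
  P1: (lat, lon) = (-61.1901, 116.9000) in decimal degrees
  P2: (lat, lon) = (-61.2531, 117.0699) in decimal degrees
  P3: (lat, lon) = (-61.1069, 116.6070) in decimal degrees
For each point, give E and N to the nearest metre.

P1: E 494624 m, N 3216034 m; P2: E 503750 m, N 3209019 m; P3: E 478816 m, N 3225242 m

UTM zone 50S: λ₀ = 117°, k₀ = 0.9996.
P1 (-61.1901°, 116.9000°) → (494623.770, 3216034.038) m.
P2 (-61.2531°, 117.0699°) → (503750.481, 3209018.686) m.
P3 (-61.1069°, 116.6070°) → (478815.825, 3225241.938) m.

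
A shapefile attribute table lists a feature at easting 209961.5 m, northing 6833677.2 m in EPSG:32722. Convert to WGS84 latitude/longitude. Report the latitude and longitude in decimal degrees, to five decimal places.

Zone 22S: λ₀ = -51°, k₀ = 0.9996, false easting 500000 m, false northing 10000000 m.
Meridian distance M = (N − FN)/k₀ = -3167589.8 m.
Inverse transverse Mercator on WGS84 gives φ = -28.59150025°, λ = -53.96550018°.

lat -28.59150°, lon -53.96550°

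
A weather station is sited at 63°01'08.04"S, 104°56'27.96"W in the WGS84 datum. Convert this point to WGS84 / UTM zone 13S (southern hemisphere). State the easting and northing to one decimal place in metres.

Zone 13 central meridian λ₀ = 6×13 − 183 = -105°; Δλ = +0.0589°.
Transverse Mercator on WGS84 with k₀ = 0.9996 gives E = 502981.506 m, N = 3012303.634 m.

E 502981.5 m, N 3012303.6 m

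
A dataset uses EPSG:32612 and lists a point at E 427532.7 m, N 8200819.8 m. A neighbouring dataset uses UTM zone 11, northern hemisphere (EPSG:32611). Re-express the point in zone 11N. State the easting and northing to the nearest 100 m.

UTM 12N → geographic: φ = 73.88670014°, λ = -113.33980119°.
UTM 11N (λ₀ = -117°) forward: E = 613323.494 m, N = 8202876.880 m.

E 613300 m, N 8202900 m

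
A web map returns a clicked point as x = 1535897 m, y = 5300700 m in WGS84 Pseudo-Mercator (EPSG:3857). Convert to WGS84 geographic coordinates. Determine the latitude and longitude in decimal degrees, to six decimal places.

R = 6378137 m. λ = x/R = 13.797197499°.
φ = 2·arctan(exp(y/R)) − 90° = 2·arctan(2.29578) − 90° = 42.92590090°.

lat 42.925901°, lon 13.797197°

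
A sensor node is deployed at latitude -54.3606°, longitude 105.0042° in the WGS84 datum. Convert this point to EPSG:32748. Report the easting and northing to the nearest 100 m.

E 500300 m, N 3976400 m

Zone 48 central meridian λ₀ = 6×48 − 183 = 105°; Δλ = +0.0042°.
Transverse Mercator on WGS84 with k₀ = 0.9996 gives E = 500272.923 m, N = 3976356.591 m.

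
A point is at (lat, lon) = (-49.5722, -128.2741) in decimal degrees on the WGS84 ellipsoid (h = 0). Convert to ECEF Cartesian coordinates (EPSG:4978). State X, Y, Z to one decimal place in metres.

WGS84: a = 6378137 m, e² = 0.006694380; N(φ) = a/√(1−e²sin²φ) = 6390543.939 m.
X = (N+h)·cosφ·cosλ = -2567017.547 m; Y = (N+h)·cosφ·sinλ = -3253430.586 m; Z = (N(1−e²)+h)·sinφ = -4832068.109 m.

X -2567017.5 m, Y -3253430.6 m, Z -4832068.1 m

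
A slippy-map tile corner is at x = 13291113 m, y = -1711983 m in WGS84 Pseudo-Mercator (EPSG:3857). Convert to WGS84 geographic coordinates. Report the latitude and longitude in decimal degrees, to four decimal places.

R = 6378137 m. λ = x/R = 119.39609951°.
φ = 2·arctan(exp(y/R)) − 90° = 2·arctan(0.76459) − 90° = -15.19759649°.

lat -15.1976°, lon 119.3961°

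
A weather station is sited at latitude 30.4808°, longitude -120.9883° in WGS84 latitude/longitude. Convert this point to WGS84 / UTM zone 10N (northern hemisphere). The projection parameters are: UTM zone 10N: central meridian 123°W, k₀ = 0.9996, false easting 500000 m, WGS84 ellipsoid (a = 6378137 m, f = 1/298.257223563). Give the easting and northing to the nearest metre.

Zone 10 central meridian λ₀ = 6×10 − 183 = -123°; Δλ = +2.0117°.
Transverse Mercator on WGS84 with k₀ = 0.9996 gives E = 693101.100 m, N = 3373783.844 m.

E 693101 m, N 3373784 m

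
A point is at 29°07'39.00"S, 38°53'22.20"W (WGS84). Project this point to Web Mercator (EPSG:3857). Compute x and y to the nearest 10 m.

Web Mercator is spherical with R = a = 6378137 m.
x = R·λ = 6378137 × -0.678749819 = -4329159.337 m.
y = R·ln tan(π/4 + φ/2) = 6378137 × -0.531798542 = -3391883.958 m.

x -4329160 m, y -3391880 m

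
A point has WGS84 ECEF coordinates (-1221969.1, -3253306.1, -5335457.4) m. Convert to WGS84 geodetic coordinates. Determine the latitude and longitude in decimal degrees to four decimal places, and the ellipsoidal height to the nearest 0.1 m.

lat -57.0976°, lon -110.5866°, h 4341.9 m

λ = atan2(Y, X) = -110.58660022°; p = √(X²+Y²) = 3475227.9 m.
Bowring's method on WGS84 (a = 6378137 m, b = 6356752.314 m) gives φ = -57.09760011°, h = 4341.943 m.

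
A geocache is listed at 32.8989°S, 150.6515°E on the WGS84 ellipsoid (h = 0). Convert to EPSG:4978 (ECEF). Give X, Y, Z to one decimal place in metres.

WGS84: a = 6378137 m, e² = 0.006694380; N(φ) = a/√(1−e²sin²φ) = 6384444.699 m.
X = (N+h)·cosφ·cosλ = -4672568.827 m; Y = (N+h)·cosφ·sinλ = 2627326.640 m; Z = (N(1−e²)+h)·sinφ = -3444549.791 m.

X -4672568.8 m, Y 2627326.6 m, Z -3444549.8 m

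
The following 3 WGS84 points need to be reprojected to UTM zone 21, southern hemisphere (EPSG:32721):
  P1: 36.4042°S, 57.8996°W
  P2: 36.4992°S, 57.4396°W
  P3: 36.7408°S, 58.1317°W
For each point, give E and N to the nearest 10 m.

P1: E 419340 m, N 5970840 m; P2: E 460630 m, N 5960590 m; P3: E 398960 m, N 5933280 m

UTM zone 21S: λ₀ = -57°, k₀ = 0.9996.
P1 (-36.4042°, -57.8996°) → (419335.964, 5970842.503) m.
P2 (-36.4992°, -57.4396°) → (460630.987, 5960590.822) m.
P3 (-36.7408°, -58.1317°) → (398963.136, 5933283.954) m.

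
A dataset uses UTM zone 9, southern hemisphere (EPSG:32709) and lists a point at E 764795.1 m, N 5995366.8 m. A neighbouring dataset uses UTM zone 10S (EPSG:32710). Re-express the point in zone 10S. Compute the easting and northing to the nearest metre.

UTM 9S → geographic: φ = -36.15030028°, λ = -126.05679961°.
UTM 10S (λ₀ = -123°) forward: E = 224981.642 m, N = 5995050.739 m.

E 224982 m, N 5995051 m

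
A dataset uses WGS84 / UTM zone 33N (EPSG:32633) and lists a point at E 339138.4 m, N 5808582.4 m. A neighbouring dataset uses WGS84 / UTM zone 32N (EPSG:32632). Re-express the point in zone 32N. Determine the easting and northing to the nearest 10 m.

E 747270 m, N 5812170 m

UTM 33N → geographic: φ = 52.40380038°, λ = 12.63529987°.
UTM 32N (λ₀ = 9°) forward: E = 747271.231 m, N = 5812170.615 m.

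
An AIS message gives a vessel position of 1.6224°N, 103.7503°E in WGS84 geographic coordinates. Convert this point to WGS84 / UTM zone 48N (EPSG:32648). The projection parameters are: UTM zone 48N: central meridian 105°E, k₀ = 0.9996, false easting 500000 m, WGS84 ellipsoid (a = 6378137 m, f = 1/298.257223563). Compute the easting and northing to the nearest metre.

Zone 48 central meridian λ₀ = 6×48 − 183 = 105°; Δλ = -1.2497°.
Transverse Mercator on WGS84 with k₀ = 0.9996 gives E = 360983.972 m, N = 179367.357 m.

E 360984 m, N 179367 m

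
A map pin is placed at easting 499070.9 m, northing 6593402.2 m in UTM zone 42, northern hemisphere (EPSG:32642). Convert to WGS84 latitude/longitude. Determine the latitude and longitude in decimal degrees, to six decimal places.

Zone 42N: λ₀ = 69°, k₀ = 0.9996, false easting 500000 m.
Meridian distance M = (N − FN)/k₀ = 6596040.6 m.
Inverse transverse Mercator on WGS84 gives φ = 59.47910026°, λ = 68.98359992°.

lat 59.479100°, lon 68.983600°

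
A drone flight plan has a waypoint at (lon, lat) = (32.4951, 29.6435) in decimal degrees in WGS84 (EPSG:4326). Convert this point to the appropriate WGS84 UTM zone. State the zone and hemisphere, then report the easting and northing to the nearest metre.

Zone 36N: E 451130 m, N 3279390 m

Longitude 32.4951° lies in the 6° band [30°, 36°), giving zone 36; latitude is north of the equator, so 36N.
Zone 36 central meridian λ₀ = 6×36 − 183 = 33°; Δλ = -0.5049°.
Transverse Mercator on WGS84 with k₀ = 0.9996 gives E = 451130.128 m, N = 3279389.834 m.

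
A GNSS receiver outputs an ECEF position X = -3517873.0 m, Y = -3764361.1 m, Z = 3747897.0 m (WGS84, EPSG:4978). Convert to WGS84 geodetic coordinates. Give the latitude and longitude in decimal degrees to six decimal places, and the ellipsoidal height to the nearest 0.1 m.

λ = atan2(Y, X) = -133.06140012°; p = √(X²+Y²) = 5152266.0 m.
Bowring's method on WGS84 (a = 6378137 m, b = 6356752.314 m) gives φ = 36.21640005°, h = 517.798 m.

lat 36.216400°, lon -133.061400°, h 517.8 m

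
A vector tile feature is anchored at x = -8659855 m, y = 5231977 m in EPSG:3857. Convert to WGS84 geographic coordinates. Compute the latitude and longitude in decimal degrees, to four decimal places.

R = 6378137 m. λ = x/R = -77.79280105°.
φ = 2·arctan(exp(y/R)) − 90° = 2·arctan(2.27118) − 90° = 42.47219821°.

lat 42.4722°, lon -77.7928°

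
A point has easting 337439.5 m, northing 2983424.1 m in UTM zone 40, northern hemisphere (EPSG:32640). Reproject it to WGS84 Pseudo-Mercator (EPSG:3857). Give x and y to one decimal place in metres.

Unproject from UTM 40N (λ₀ = 57°) → φ = 26.96330043°, λ = 55.36219981°.
Web Mercator (R = 6378137 m): x = 6162891.892 m, y = 3118887.371 m.

x 6162891.9 m, y 3118887.4 m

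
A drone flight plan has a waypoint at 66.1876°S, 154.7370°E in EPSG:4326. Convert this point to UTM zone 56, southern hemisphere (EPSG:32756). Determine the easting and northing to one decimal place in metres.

E 578248.8 m, N 2658094.0 m

Zone 56 central meridian λ₀ = 6×56 − 183 = 153°; Δλ = +1.7370°.
Transverse Mercator on WGS84 with k₀ = 0.9996 gives E = 578248.839 m, N = 2658094.021 m.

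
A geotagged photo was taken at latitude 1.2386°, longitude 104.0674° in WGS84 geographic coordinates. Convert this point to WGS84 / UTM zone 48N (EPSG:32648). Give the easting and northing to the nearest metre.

E 396244 m, N 136921 m

Zone 48 central meridian λ₀ = 6×48 − 183 = 105°; Δλ = -0.9326°.
Transverse Mercator on WGS84 with k₀ = 0.9996 gives E = 396244.446 m, N = 136920.983 m.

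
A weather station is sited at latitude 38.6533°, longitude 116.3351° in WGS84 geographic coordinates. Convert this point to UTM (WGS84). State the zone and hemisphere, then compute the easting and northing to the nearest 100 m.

Zone 50N: E 442100 m, N 4278500 m

Longitude 116.3351° lies in the 6° band [114°, 120°), giving zone 50; latitude is north of the equator, so 50N.
Zone 50 central meridian λ₀ = 6×50 − 183 = 117°; Δλ = -0.6649°.
Transverse Mercator on WGS84 with k₀ = 0.9996 gives E = 442144.939 m, N = 4278513.739 m.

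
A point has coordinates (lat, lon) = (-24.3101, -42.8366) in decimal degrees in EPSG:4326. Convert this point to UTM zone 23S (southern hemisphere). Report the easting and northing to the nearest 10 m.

Zone 23 central meridian λ₀ = 6×23 − 183 = -45°; Δλ = +2.1634°.
Transverse Mercator on WGS84 with k₀ = 0.9996 gives E = 719545.983 m, N = 7309733.499 m.

E 719550 m, N 7309730 m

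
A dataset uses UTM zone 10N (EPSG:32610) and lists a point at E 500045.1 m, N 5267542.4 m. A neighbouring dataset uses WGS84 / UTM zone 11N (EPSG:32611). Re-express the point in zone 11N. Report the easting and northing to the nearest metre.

E 48765 m, N 5285008 m

UTM 10N → geographic: φ = 47.56129988°, λ = -122.99940047°.
UTM 11N (λ₀ = -117°) forward: E = 48764.684 m, N = 5285007.745 m.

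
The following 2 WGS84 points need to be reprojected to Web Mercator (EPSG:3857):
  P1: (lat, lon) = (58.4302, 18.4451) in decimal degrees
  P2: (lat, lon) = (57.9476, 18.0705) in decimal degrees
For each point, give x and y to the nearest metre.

Web Mercator: x = R·λ, y = R·ln tan(π/4+φ/2), R = 6378137 m.
P1 (58.4302°, 18.4451°) → (2053299.140, 8058237.324) m.
P2 (57.9476°, 18.0705°) → (2011598.858, 7956317.977) m.

P1: x 2053299 m, y 8058237 m; P2: x 2011599 m, y 7956318 m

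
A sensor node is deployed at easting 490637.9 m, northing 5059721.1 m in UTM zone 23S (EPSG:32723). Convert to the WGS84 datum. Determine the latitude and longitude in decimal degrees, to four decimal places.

Zone 23S: λ₀ = -45°, k₀ = 0.9996, false easting 500000 m, false northing 10000000 m.
Meridian distance M = (N − FN)/k₀ = -4942255.8 m.
Inverse transverse Mercator on WGS84 gives φ = -44.61580034°, λ = -45.11799940°.

lat -44.6158°, lon -45.1180°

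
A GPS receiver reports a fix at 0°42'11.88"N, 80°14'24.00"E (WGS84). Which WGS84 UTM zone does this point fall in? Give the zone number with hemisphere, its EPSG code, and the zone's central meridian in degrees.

UTM zone = ⌊(λ + 180)/6⌋ + 1; 80.2400° ∈ [78°, 84°) → zone 44.
Hemisphere: N (φ ≥ 0).
Central meridian λ₀ = 6×44 − 183 = 81°.
EPSG code: 32644.

Zone 44N (EPSG:32644), central meridian 81°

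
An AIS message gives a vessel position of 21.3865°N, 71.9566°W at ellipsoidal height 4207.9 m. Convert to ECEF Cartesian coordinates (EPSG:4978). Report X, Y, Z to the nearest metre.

WGS84: a = 6378137 m, e² = 0.006694380; N(φ) = a/√(1−e²sin²φ) = 6380977.759 m.
X = (N+h)·cosφ·cosλ = 1841547.182 m; Y = (N+h)·cosφ·sinλ = -5653125.605 m; Z = (N(1−e²)+h)·sinφ = 2312828.240 m.

X 1841547 m, Y -5653126 m, Z 2312828 m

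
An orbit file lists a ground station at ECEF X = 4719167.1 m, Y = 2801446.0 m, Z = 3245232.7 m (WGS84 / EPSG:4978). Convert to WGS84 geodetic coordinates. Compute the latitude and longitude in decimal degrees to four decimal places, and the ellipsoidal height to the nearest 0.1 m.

λ = atan2(Y, X) = 30.69470024°; p = √(X²+Y²) = 5488045.0 m.
Bowring's method on WGS84 (a = 6378137 m, b = 6356752.314 m) gives φ = 30.76579950°, h = 3172.805 m.

lat 30.7658°, lon 30.6947°, h 3172.8 m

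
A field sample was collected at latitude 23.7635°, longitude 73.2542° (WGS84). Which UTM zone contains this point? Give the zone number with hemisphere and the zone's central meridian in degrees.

UTM zone = ⌊(λ + 180)/6⌋ + 1; 73.2542° ∈ [72°, 78°) → zone 43.
Hemisphere: N (φ ≥ 0).
Central meridian λ₀ = 6×43 − 183 = 75°.

Zone 43N, central meridian 75°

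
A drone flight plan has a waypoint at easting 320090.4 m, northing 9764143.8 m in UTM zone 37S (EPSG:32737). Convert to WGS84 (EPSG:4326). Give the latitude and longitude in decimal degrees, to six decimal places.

lat -2.133000°, lon 37.382300°

Zone 37S: λ₀ = 39°, k₀ = 0.9996, false easting 500000 m, false northing 10000000 m.
Meridian distance M = (N − FN)/k₀ = -235950.6 m.
Inverse transverse Mercator on WGS84 gives φ = -2.13299973°, λ = 37.38230015°.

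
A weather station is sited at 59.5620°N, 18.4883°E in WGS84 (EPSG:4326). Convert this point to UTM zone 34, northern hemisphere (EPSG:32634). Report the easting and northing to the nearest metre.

Zone 34 central meridian λ₀ = 6×34 − 183 = 21°; Δλ = -2.5117°.
Transverse Mercator on WGS84 with k₀ = 0.9996 gives E = 358077.617 m, N = 6605316.439 m.

E 358078 m, N 6605316 m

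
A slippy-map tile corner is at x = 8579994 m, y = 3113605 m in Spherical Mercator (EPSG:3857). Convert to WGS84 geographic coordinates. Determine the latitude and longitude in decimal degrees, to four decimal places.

lat 26.9210°, lon 77.0754°

R = 6378137 m. λ = x/R = 77.07539748°.
φ = 2·arctan(exp(y/R)) − 90° = 2·arctan(1.62933) − 90° = 26.92099836°.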